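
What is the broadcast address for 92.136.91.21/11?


Network: 92.128.0.0/11
Host bits = 21
Set all host bits to 1:
Broadcast: 92.159.255.255


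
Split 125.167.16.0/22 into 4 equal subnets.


New prefix = 22 + 2 = 24
Each subnet has 256 addresses
  125.167.16.0/24
  125.167.17.0/24
  125.167.18.0/24
  125.167.19.0/24
Subnets: 125.167.16.0/24, 125.167.17.0/24, 125.167.18.0/24, 125.167.19.0/24


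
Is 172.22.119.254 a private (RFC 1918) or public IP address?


RFC 1918 private ranges:
  10.0.0.0/8 (10.0.0.0 - 10.255.255.255)
  172.16.0.0/12 (172.16.0.0 - 172.31.255.255)
  192.168.0.0/16 (192.168.0.0 - 192.168.255.255)
Private (in 172.16.0.0/12)


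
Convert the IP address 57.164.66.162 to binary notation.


57 = 00111001
164 = 10100100
66 = 01000010
162 = 10100010
Binary: 00111001.10100100.01000010.10100010


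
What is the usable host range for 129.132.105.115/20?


Network: 129.132.96.0
Broadcast: 129.132.111.255
First usable = network + 1
Last usable = broadcast - 1
Range: 129.132.96.1 to 129.132.111.254


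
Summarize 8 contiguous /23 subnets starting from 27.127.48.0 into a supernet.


Original prefix: /23
Number of subnets: 8 = 2^3
New prefix = 23 - 3 = 20
Supernet: 27.127.48.0/20


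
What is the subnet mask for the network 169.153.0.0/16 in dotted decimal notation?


/16 means 16 network bits, 16 host bits
Binary: 11111111111111110000000000000000
Mask: 255.255.0.0


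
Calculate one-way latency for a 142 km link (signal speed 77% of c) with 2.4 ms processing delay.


Speed = 0.77 * 3e5 km/s = 231000 km/s
Propagation delay = 142 / 231000 = 0.0006 s = 0.6147 ms
Processing delay = 2.4 ms
Total one-way latency = 3.0147 ms


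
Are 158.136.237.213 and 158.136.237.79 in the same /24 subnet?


Mask: 255.255.255.0
158.136.237.213 AND mask = 158.136.237.0
158.136.237.79 AND mask = 158.136.237.0
Yes, same subnet (158.136.237.0)


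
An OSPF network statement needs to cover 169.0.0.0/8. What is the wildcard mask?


Subnet mask: 255.0.0.0
Wildcard = 255.255.255.255 - subnet mask
255 - 255 = 0
255 - 0 = 255
255 - 0 = 255
255 - 0 = 255
Wildcard: 0.255.255.255


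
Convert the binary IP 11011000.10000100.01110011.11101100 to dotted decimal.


11011000 = 216
10000100 = 132
01110011 = 115
11101100 = 236
IP: 216.132.115.236


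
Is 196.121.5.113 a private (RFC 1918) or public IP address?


RFC 1918 private ranges:
  10.0.0.0/8 (10.0.0.0 - 10.255.255.255)
  172.16.0.0/12 (172.16.0.0 - 172.31.255.255)
  192.168.0.0/16 (192.168.0.0 - 192.168.255.255)
Public (not in any RFC 1918 range)


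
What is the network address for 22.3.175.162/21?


IP:   00010110.00000011.10101111.10100010
Mask: 11111111.11111111.11111000.00000000
AND operation:
Net:  00010110.00000011.10101000.00000000
Network: 22.3.168.0/21


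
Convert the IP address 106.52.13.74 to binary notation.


106 = 01101010
52 = 00110100
13 = 00001101
74 = 01001010
Binary: 01101010.00110100.00001101.01001010


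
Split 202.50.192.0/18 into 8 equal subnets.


New prefix = 18 + 3 = 21
Each subnet has 2048 addresses
  202.50.192.0/21
  202.50.200.0/21
  202.50.208.0/21
  202.50.216.0/21
  202.50.224.0/21
  202.50.232.0/21
  202.50.240.0/21
  202.50.248.0/21
Subnets: 202.50.192.0/21, 202.50.200.0/21, 202.50.208.0/21, 202.50.216.0/21, 202.50.224.0/21, 202.50.232.0/21, 202.50.240.0/21, 202.50.248.0/21


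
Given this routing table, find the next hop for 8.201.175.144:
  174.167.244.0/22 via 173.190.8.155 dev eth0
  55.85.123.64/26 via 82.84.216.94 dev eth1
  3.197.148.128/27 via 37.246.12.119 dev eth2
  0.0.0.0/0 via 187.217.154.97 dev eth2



Longest prefix match for 8.201.175.144:
  /22 174.167.244.0: no
  /26 55.85.123.64: no
  /27 3.197.148.128: no
  /0 0.0.0.0: MATCH
Selected: next-hop 187.217.154.97 via eth2 (matched /0)


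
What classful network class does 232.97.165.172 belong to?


First octet: 232
Binary: 11101000
1110xxxx -> Class D (224-239)
Class D (multicast), default mask N/A


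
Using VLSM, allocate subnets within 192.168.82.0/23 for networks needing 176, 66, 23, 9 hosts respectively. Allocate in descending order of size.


176 hosts -> /24 (254 usable): 192.168.82.0/24
66 hosts -> /25 (126 usable): 192.168.83.0/25
23 hosts -> /27 (30 usable): 192.168.83.128/27
9 hosts -> /28 (14 usable): 192.168.83.160/28
Allocation: 192.168.82.0/24 (176 hosts, 254 usable); 192.168.83.0/25 (66 hosts, 126 usable); 192.168.83.128/27 (23 hosts, 30 usable); 192.168.83.160/28 (9 hosts, 14 usable)


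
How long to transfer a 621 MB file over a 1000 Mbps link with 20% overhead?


Effective throughput = 1000 * (1 - 20/100) = 800 Mbps
File size in Mb = 621 * 8 = 4968 Mb
Time = 4968 / 800
Time = 6.21 seconds


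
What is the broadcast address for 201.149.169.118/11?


Network: 201.128.0.0/11
Host bits = 21
Set all host bits to 1:
Broadcast: 201.159.255.255


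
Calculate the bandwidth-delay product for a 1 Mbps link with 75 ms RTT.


BDP = bandwidth * RTT
= 1 Mbps * 75 ms
= 1 * 1e6 * 75 / 1000 bits
= 75000 bits
= 9375 bytes
= 9.1553 KB
BDP = 75000 bits (9375 bytes)


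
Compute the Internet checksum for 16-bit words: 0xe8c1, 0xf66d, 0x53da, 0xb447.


Sum all words (with carry folding):
+ 0xe8c1 = 0xe8c1
+ 0xf66d = 0xdf2f
+ 0x53da = 0x330a
+ 0xb447 = 0xe751
One's complement: ~0xe751
Checksum = 0x18ae


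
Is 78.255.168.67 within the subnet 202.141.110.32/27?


Subnet network: 202.141.110.32
Test IP AND mask: 78.255.168.64
No, 78.255.168.67 is not in 202.141.110.32/27


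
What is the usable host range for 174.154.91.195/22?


Network: 174.154.88.0
Broadcast: 174.154.91.255
First usable = network + 1
Last usable = broadcast - 1
Range: 174.154.88.1 to 174.154.91.254


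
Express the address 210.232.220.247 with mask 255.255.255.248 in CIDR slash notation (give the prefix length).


Binary: 11111111.11111111.11111111.11111000
Count leading 1s
Prefix: /29


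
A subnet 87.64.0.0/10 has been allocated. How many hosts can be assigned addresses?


Host bits = 32 - 10 = 22
Total addresses = 2^22 = 4194304
Usable = total - 2 (network and broadcast)
Usable hosts: 4194302


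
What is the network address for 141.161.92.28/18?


IP:   10001101.10100001.01011100.00011100
Mask: 11111111.11111111.11000000.00000000
AND operation:
Net:  10001101.10100001.01000000.00000000
Network: 141.161.64.0/18


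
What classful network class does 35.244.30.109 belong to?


First octet: 35
Binary: 00100011
0xxxxxxx -> Class A (1-126)
Class A, default mask 255.0.0.0 (/8)


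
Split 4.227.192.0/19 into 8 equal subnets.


New prefix = 19 + 3 = 22
Each subnet has 1024 addresses
  4.227.192.0/22
  4.227.196.0/22
  4.227.200.0/22
  4.227.204.0/22
  4.227.208.0/22
  4.227.212.0/22
  4.227.216.0/22
  4.227.220.0/22
Subnets: 4.227.192.0/22, 4.227.196.0/22, 4.227.200.0/22, 4.227.204.0/22, 4.227.208.0/22, 4.227.212.0/22, 4.227.216.0/22, 4.227.220.0/22


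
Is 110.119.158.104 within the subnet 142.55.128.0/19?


Subnet network: 142.55.128.0
Test IP AND mask: 110.119.128.0
No, 110.119.158.104 is not in 142.55.128.0/19


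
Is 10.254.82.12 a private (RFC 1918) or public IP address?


RFC 1918 private ranges:
  10.0.0.0/8 (10.0.0.0 - 10.255.255.255)
  172.16.0.0/12 (172.16.0.0 - 172.31.255.255)
  192.168.0.0/16 (192.168.0.0 - 192.168.255.255)
Private (in 10.0.0.0/8)


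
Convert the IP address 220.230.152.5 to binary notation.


220 = 11011100
230 = 11100110
152 = 10011000
5 = 00000101
Binary: 11011100.11100110.10011000.00000101


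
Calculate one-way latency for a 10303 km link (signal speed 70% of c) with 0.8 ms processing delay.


Speed = 0.7 * 3e5 km/s = 210000 km/s
Propagation delay = 10303 / 210000 = 0.0491 s = 49.0619 ms
Processing delay = 0.8 ms
Total one-way latency = 49.8619 ms


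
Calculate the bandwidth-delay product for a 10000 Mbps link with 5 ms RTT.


BDP = bandwidth * RTT
= 10000 Mbps * 5 ms
= 10000 * 1e6 * 5 / 1000 bits
= 50000000 bits
= 6250000 bytes
= 6103.5156 KB
BDP = 50000000 bits (6250000 bytes)


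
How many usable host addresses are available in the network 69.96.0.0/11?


Host bits = 32 - 11 = 21
Total addresses = 2^21 = 2097152
Usable = total - 2 (network and broadcast)
Usable hosts: 2097150


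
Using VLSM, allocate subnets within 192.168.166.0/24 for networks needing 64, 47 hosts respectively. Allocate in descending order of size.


64 hosts -> /25 (126 usable): 192.168.166.0/25
47 hosts -> /26 (62 usable): 192.168.166.128/26
Allocation: 192.168.166.0/25 (64 hosts, 126 usable); 192.168.166.128/26 (47 hosts, 62 usable)


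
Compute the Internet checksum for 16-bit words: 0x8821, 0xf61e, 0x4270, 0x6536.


Sum all words (with carry folding):
+ 0x8821 = 0x8821
+ 0xf61e = 0x7e40
+ 0x4270 = 0xc0b0
+ 0x6536 = 0x25e7
One's complement: ~0x25e7
Checksum = 0xda18


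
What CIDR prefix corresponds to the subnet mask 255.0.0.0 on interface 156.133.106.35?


Binary: 11111111.00000000.00000000.00000000
Count leading 1s
Prefix: /8


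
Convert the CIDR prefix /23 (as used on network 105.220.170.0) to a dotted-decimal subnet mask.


/23 means 23 network bits, 9 host bits
Binary: 11111111111111111111111000000000
Mask: 255.255.254.0


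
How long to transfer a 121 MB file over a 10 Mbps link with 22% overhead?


Effective throughput = 10 * (1 - 22/100) = 7.8 Mbps
File size in Mb = 121 * 8 = 968 Mb
Time = 968 / 7.8
Time = 124.1026 seconds


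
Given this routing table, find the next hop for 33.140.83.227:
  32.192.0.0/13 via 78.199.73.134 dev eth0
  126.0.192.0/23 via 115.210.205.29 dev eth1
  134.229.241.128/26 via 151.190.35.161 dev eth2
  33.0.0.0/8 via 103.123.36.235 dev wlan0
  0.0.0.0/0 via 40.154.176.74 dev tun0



Longest prefix match for 33.140.83.227:
  /13 32.192.0.0: no
  /23 126.0.192.0: no
  /26 134.229.241.128: no
  /8 33.0.0.0: MATCH
  /0 0.0.0.0: MATCH
Selected: next-hop 103.123.36.235 via wlan0 (matched /8)


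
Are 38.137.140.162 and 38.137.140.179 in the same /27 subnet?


Mask: 255.255.255.224
38.137.140.162 AND mask = 38.137.140.160
38.137.140.179 AND mask = 38.137.140.160
Yes, same subnet (38.137.140.160)


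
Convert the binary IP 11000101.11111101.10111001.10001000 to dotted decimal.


11000101 = 197
11111101 = 253
10111001 = 185
10001000 = 136
IP: 197.253.185.136


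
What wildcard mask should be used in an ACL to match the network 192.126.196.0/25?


Subnet mask: 255.255.255.128
Wildcard = 255.255.255.255 - subnet mask
255 - 255 = 0
255 - 255 = 0
255 - 255 = 0
255 - 128 = 127
Wildcard: 0.0.0.127


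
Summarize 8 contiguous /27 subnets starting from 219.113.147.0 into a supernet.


Original prefix: /27
Number of subnets: 8 = 2^3
New prefix = 27 - 3 = 24
Supernet: 219.113.147.0/24


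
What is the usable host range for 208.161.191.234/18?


Network: 208.161.128.0
Broadcast: 208.161.191.255
First usable = network + 1
Last usable = broadcast - 1
Range: 208.161.128.1 to 208.161.191.254


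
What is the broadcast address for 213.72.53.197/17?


Network: 213.72.0.0/17
Host bits = 15
Set all host bits to 1:
Broadcast: 213.72.127.255


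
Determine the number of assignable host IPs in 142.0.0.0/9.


Host bits = 32 - 9 = 23
Total addresses = 2^23 = 8388608
Usable = total - 2 (network and broadcast)
Usable hosts: 8388606


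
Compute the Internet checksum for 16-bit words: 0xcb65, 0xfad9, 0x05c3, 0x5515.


Sum all words (with carry folding):
+ 0xcb65 = 0xcb65
+ 0xfad9 = 0xc63f
+ 0x05c3 = 0xcc02
+ 0x5515 = 0x2118
One's complement: ~0x2118
Checksum = 0xdee7


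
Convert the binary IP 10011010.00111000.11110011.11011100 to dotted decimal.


10011010 = 154
00111000 = 56
11110011 = 243
11011100 = 220
IP: 154.56.243.220


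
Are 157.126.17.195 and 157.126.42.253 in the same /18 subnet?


Mask: 255.255.192.0
157.126.17.195 AND mask = 157.126.0.0
157.126.42.253 AND mask = 157.126.0.0
Yes, same subnet (157.126.0.0)


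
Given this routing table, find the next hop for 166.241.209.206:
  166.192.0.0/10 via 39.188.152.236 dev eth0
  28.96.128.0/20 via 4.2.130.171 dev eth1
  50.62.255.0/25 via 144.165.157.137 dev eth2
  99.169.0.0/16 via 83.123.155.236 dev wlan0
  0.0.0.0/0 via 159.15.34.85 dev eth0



Longest prefix match for 166.241.209.206:
  /10 166.192.0.0: MATCH
  /20 28.96.128.0: no
  /25 50.62.255.0: no
  /16 99.169.0.0: no
  /0 0.0.0.0: MATCH
Selected: next-hop 39.188.152.236 via eth0 (matched /10)


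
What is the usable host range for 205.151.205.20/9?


Network: 205.128.0.0
Broadcast: 205.255.255.255
First usable = network + 1
Last usable = broadcast - 1
Range: 205.128.0.1 to 205.255.255.254


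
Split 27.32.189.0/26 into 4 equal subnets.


New prefix = 26 + 2 = 28
Each subnet has 16 addresses
  27.32.189.0/28
  27.32.189.16/28
  27.32.189.32/28
  27.32.189.48/28
Subnets: 27.32.189.0/28, 27.32.189.16/28, 27.32.189.32/28, 27.32.189.48/28


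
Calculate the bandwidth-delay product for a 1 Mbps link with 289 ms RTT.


BDP = bandwidth * RTT
= 1 Mbps * 289 ms
= 1 * 1e6 * 289 / 1000 bits
= 289000 bits
= 36125 bytes
= 35.2783 KB
BDP = 289000 bits (36125 bytes)


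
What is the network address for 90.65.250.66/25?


IP:   01011010.01000001.11111010.01000010
Mask: 11111111.11111111.11111111.10000000
AND operation:
Net:  01011010.01000001.11111010.00000000
Network: 90.65.250.0/25


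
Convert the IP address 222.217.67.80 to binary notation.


222 = 11011110
217 = 11011001
67 = 01000011
80 = 01010000
Binary: 11011110.11011001.01000011.01010000


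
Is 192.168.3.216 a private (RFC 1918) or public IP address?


RFC 1918 private ranges:
  10.0.0.0/8 (10.0.0.0 - 10.255.255.255)
  172.16.0.0/12 (172.16.0.0 - 172.31.255.255)
  192.168.0.0/16 (192.168.0.0 - 192.168.255.255)
Private (in 192.168.0.0/16)


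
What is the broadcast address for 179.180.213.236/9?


Network: 179.128.0.0/9
Host bits = 23
Set all host bits to 1:
Broadcast: 179.255.255.255


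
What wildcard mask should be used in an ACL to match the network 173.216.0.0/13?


Subnet mask: 255.248.0.0
Wildcard = 255.255.255.255 - subnet mask
255 - 255 = 0
255 - 248 = 7
255 - 0 = 255
255 - 0 = 255
Wildcard: 0.7.255.255


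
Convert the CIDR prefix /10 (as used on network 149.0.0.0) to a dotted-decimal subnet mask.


/10 means 10 network bits, 22 host bits
Binary: 11111111110000000000000000000000
Mask: 255.192.0.0


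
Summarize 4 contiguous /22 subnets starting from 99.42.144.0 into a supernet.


Original prefix: /22
Number of subnets: 4 = 2^2
New prefix = 22 - 2 = 20
Supernet: 99.42.144.0/20


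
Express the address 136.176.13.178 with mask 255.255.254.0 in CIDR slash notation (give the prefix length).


Binary: 11111111.11111111.11111110.00000000
Count leading 1s
Prefix: /23


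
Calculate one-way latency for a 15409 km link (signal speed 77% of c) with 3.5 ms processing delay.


Speed = 0.77 * 3e5 km/s = 231000 km/s
Propagation delay = 15409 / 231000 = 0.0667 s = 66.7056 ms
Processing delay = 3.5 ms
Total one-way latency = 70.2056 ms


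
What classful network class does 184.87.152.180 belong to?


First octet: 184
Binary: 10111000
10xxxxxx -> Class B (128-191)
Class B, default mask 255.255.0.0 (/16)


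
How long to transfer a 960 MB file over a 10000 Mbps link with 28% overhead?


Effective throughput = 10000 * (1 - 28/100) = 7200 Mbps
File size in Mb = 960 * 8 = 7680 Mb
Time = 7680 / 7200
Time = 1.0667 seconds


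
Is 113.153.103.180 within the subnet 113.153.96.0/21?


Subnet network: 113.153.96.0
Test IP AND mask: 113.153.96.0
Yes, 113.153.103.180 is in 113.153.96.0/21


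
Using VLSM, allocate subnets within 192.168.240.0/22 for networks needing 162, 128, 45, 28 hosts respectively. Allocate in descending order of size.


162 hosts -> /24 (254 usable): 192.168.240.0/24
128 hosts -> /24 (254 usable): 192.168.241.0/24
45 hosts -> /26 (62 usable): 192.168.242.0/26
28 hosts -> /27 (30 usable): 192.168.242.64/27
Allocation: 192.168.240.0/24 (162 hosts, 254 usable); 192.168.241.0/24 (128 hosts, 254 usable); 192.168.242.0/26 (45 hosts, 62 usable); 192.168.242.64/27 (28 hosts, 30 usable)


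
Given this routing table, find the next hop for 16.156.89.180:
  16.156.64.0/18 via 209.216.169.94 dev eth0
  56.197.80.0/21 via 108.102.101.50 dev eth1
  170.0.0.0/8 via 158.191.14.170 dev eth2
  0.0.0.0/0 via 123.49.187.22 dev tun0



Longest prefix match for 16.156.89.180:
  /18 16.156.64.0: MATCH
  /21 56.197.80.0: no
  /8 170.0.0.0: no
  /0 0.0.0.0: MATCH
Selected: next-hop 209.216.169.94 via eth0 (matched /18)


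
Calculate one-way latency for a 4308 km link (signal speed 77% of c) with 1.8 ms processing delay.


Speed = 0.77 * 3e5 km/s = 231000 km/s
Propagation delay = 4308 / 231000 = 0.0186 s = 18.6494 ms
Processing delay = 1.8 ms
Total one-way latency = 20.4494 ms


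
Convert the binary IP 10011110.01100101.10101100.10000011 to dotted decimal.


10011110 = 158
01100101 = 101
10101100 = 172
10000011 = 131
IP: 158.101.172.131


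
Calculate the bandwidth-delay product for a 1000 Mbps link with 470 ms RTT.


BDP = bandwidth * RTT
= 1000 Mbps * 470 ms
= 1000 * 1e6 * 470 / 1000 bits
= 470000000 bits
= 58750000 bytes
= 57373.0469 KB
BDP = 470000000 bits (58750000 bytes)


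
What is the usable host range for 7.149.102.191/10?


Network: 7.128.0.0
Broadcast: 7.191.255.255
First usable = network + 1
Last usable = broadcast - 1
Range: 7.128.0.1 to 7.191.255.254


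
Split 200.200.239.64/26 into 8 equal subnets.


New prefix = 26 + 3 = 29
Each subnet has 8 addresses
  200.200.239.64/29
  200.200.239.72/29
  200.200.239.80/29
  200.200.239.88/29
  200.200.239.96/29
  200.200.239.104/29
  200.200.239.112/29
  200.200.239.120/29
Subnets: 200.200.239.64/29, 200.200.239.72/29, 200.200.239.80/29, 200.200.239.88/29, 200.200.239.96/29, 200.200.239.104/29, 200.200.239.112/29, 200.200.239.120/29


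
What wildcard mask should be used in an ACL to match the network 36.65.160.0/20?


Subnet mask: 255.255.240.0
Wildcard = 255.255.255.255 - subnet mask
255 - 255 = 0
255 - 255 = 0
255 - 240 = 15
255 - 0 = 255
Wildcard: 0.0.15.255


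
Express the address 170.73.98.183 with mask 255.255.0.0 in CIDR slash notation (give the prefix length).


Binary: 11111111.11111111.00000000.00000000
Count leading 1s
Prefix: /16


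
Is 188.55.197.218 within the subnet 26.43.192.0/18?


Subnet network: 26.43.192.0
Test IP AND mask: 188.55.192.0
No, 188.55.197.218 is not in 26.43.192.0/18


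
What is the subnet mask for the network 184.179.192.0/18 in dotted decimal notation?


/18 means 18 network bits, 14 host bits
Binary: 11111111111111111100000000000000
Mask: 255.255.192.0


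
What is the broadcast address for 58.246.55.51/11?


Network: 58.224.0.0/11
Host bits = 21
Set all host bits to 1:
Broadcast: 58.255.255.255


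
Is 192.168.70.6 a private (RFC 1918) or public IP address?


RFC 1918 private ranges:
  10.0.0.0/8 (10.0.0.0 - 10.255.255.255)
  172.16.0.0/12 (172.16.0.0 - 172.31.255.255)
  192.168.0.0/16 (192.168.0.0 - 192.168.255.255)
Private (in 192.168.0.0/16)


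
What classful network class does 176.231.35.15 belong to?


First octet: 176
Binary: 10110000
10xxxxxx -> Class B (128-191)
Class B, default mask 255.255.0.0 (/16)


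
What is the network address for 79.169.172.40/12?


IP:   01001111.10101001.10101100.00101000
Mask: 11111111.11110000.00000000.00000000
AND operation:
Net:  01001111.10100000.00000000.00000000
Network: 79.160.0.0/12


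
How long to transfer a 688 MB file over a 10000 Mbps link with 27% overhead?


Effective throughput = 10000 * (1 - 27/100) = 7300 Mbps
File size in Mb = 688 * 8 = 5504 Mb
Time = 5504 / 7300
Time = 0.754 seconds


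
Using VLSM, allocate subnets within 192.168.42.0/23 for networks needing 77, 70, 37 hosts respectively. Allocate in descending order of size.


77 hosts -> /25 (126 usable): 192.168.42.0/25
70 hosts -> /25 (126 usable): 192.168.42.128/25
37 hosts -> /26 (62 usable): 192.168.43.0/26
Allocation: 192.168.42.0/25 (77 hosts, 126 usable); 192.168.42.128/25 (70 hosts, 126 usable); 192.168.43.0/26 (37 hosts, 62 usable)


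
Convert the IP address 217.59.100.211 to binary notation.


217 = 11011001
59 = 00111011
100 = 01100100
211 = 11010011
Binary: 11011001.00111011.01100100.11010011


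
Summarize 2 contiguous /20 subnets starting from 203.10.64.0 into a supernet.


Original prefix: /20
Number of subnets: 2 = 2^1
New prefix = 20 - 1 = 19
Supernet: 203.10.64.0/19


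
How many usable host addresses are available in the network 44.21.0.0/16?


Host bits = 32 - 16 = 16
Total addresses = 2^16 = 65536
Usable = total - 2 (network and broadcast)
Usable hosts: 65534


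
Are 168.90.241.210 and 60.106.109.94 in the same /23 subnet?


Mask: 255.255.254.0
168.90.241.210 AND mask = 168.90.240.0
60.106.109.94 AND mask = 60.106.108.0
No, different subnets (168.90.240.0 vs 60.106.108.0)


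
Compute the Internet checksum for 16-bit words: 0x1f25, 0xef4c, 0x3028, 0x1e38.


Sum all words (with carry folding):
+ 0x1f25 = 0x1f25
+ 0xef4c = 0x0e72
+ 0x3028 = 0x3e9a
+ 0x1e38 = 0x5cd2
One's complement: ~0x5cd2
Checksum = 0xa32d


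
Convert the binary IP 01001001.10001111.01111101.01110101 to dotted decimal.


01001001 = 73
10001111 = 143
01111101 = 125
01110101 = 117
IP: 73.143.125.117


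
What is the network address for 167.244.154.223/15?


IP:   10100111.11110100.10011010.11011111
Mask: 11111111.11111110.00000000.00000000
AND operation:
Net:  10100111.11110100.00000000.00000000
Network: 167.244.0.0/15


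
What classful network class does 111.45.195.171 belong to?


First octet: 111
Binary: 01101111
0xxxxxxx -> Class A (1-126)
Class A, default mask 255.0.0.0 (/8)


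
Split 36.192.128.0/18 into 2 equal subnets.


New prefix = 18 + 1 = 19
Each subnet has 8192 addresses
  36.192.128.0/19
  36.192.160.0/19
Subnets: 36.192.128.0/19, 36.192.160.0/19


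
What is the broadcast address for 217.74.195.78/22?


Network: 217.74.192.0/22
Host bits = 10
Set all host bits to 1:
Broadcast: 217.74.195.255


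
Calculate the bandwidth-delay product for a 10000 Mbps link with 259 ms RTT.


BDP = bandwidth * RTT
= 10000 Mbps * 259 ms
= 10000 * 1e6 * 259 / 1000 bits
= 2590000000 bits
= 323750000 bytes
= 316162.1094 KB
BDP = 2590000000 bits (323750000 bytes)


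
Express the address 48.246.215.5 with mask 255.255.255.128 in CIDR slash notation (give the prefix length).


Binary: 11111111.11111111.11111111.10000000
Count leading 1s
Prefix: /25


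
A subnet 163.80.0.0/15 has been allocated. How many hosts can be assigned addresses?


Host bits = 32 - 15 = 17
Total addresses = 2^17 = 131072
Usable = total - 2 (network and broadcast)
Usable hosts: 131070


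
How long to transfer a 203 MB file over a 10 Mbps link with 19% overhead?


Effective throughput = 10 * (1 - 19/100) = 8.1 Mbps
File size in Mb = 203 * 8 = 1624 Mb
Time = 1624 / 8.1
Time = 200.4938 seconds


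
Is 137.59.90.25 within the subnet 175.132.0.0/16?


Subnet network: 175.132.0.0
Test IP AND mask: 137.59.0.0
No, 137.59.90.25 is not in 175.132.0.0/16


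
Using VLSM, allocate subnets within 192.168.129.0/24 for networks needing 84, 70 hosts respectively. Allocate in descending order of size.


84 hosts -> /25 (126 usable): 192.168.129.0/25
70 hosts -> /25 (126 usable): 192.168.129.128/25
Allocation: 192.168.129.0/25 (84 hosts, 126 usable); 192.168.129.128/25 (70 hosts, 126 usable)


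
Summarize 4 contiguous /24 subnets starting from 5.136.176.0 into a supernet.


Original prefix: /24
Number of subnets: 4 = 2^2
New prefix = 24 - 2 = 22
Supernet: 5.136.176.0/22


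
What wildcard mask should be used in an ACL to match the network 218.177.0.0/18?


Subnet mask: 255.255.192.0
Wildcard = 255.255.255.255 - subnet mask
255 - 255 = 0
255 - 255 = 0
255 - 192 = 63
255 - 0 = 255
Wildcard: 0.0.63.255


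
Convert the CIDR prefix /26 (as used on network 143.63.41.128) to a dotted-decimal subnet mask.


/26 means 26 network bits, 6 host bits
Binary: 11111111111111111111111111000000
Mask: 255.255.255.192


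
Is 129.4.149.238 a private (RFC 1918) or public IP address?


RFC 1918 private ranges:
  10.0.0.0/8 (10.0.0.0 - 10.255.255.255)
  172.16.0.0/12 (172.16.0.0 - 172.31.255.255)
  192.168.0.0/16 (192.168.0.0 - 192.168.255.255)
Public (not in any RFC 1918 range)


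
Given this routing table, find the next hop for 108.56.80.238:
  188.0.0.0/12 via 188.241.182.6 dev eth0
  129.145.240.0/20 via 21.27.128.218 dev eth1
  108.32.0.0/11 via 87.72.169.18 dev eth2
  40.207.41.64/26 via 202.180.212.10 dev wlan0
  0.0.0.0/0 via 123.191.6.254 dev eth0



Longest prefix match for 108.56.80.238:
  /12 188.0.0.0: no
  /20 129.145.240.0: no
  /11 108.32.0.0: MATCH
  /26 40.207.41.64: no
  /0 0.0.0.0: MATCH
Selected: next-hop 87.72.169.18 via eth2 (matched /11)


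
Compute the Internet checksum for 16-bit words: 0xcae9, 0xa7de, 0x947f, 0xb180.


Sum all words (with carry folding):
+ 0xcae9 = 0xcae9
+ 0xa7de = 0x72c8
+ 0x947f = 0x0748
+ 0xb180 = 0xb8c8
One's complement: ~0xb8c8
Checksum = 0x4737


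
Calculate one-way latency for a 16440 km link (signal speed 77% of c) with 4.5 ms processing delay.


Speed = 0.77 * 3e5 km/s = 231000 km/s
Propagation delay = 16440 / 231000 = 0.0712 s = 71.1688 ms
Processing delay = 4.5 ms
Total one-way latency = 75.6688 ms


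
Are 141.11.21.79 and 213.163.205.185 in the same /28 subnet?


Mask: 255.255.255.240
141.11.21.79 AND mask = 141.11.21.64
213.163.205.185 AND mask = 213.163.205.176
No, different subnets (141.11.21.64 vs 213.163.205.176)


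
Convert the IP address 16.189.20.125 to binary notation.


16 = 00010000
189 = 10111101
20 = 00010100
125 = 01111101
Binary: 00010000.10111101.00010100.01111101


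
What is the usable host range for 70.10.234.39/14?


Network: 70.8.0.0
Broadcast: 70.11.255.255
First usable = network + 1
Last usable = broadcast - 1
Range: 70.8.0.1 to 70.11.255.254


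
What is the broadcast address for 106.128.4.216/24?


Network: 106.128.4.0/24
Host bits = 8
Set all host bits to 1:
Broadcast: 106.128.4.255


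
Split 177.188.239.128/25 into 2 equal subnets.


New prefix = 25 + 1 = 26
Each subnet has 64 addresses
  177.188.239.128/26
  177.188.239.192/26
Subnets: 177.188.239.128/26, 177.188.239.192/26


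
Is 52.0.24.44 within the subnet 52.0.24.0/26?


Subnet network: 52.0.24.0
Test IP AND mask: 52.0.24.0
Yes, 52.0.24.44 is in 52.0.24.0/26


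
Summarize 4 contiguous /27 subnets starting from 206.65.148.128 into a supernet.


Original prefix: /27
Number of subnets: 4 = 2^2
New prefix = 27 - 2 = 25
Supernet: 206.65.148.128/25


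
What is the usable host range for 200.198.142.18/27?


Network: 200.198.142.0
Broadcast: 200.198.142.31
First usable = network + 1
Last usable = broadcast - 1
Range: 200.198.142.1 to 200.198.142.30


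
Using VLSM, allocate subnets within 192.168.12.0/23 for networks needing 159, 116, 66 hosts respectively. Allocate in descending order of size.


159 hosts -> /24 (254 usable): 192.168.12.0/24
116 hosts -> /25 (126 usable): 192.168.13.0/25
66 hosts -> /25 (126 usable): 192.168.13.128/25
Allocation: 192.168.12.0/24 (159 hosts, 254 usable); 192.168.13.0/25 (116 hosts, 126 usable); 192.168.13.128/25 (66 hosts, 126 usable)


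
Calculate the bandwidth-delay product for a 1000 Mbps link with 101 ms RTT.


BDP = bandwidth * RTT
= 1000 Mbps * 101 ms
= 1000 * 1e6 * 101 / 1000 bits
= 101000000 bits
= 12625000 bytes
= 12329.1016 KB
BDP = 101000000 bits (12625000 bytes)


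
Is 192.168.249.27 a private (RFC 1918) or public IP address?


RFC 1918 private ranges:
  10.0.0.0/8 (10.0.0.0 - 10.255.255.255)
  172.16.0.0/12 (172.16.0.0 - 172.31.255.255)
  192.168.0.0/16 (192.168.0.0 - 192.168.255.255)
Private (in 192.168.0.0/16)


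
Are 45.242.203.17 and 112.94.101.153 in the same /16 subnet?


Mask: 255.255.0.0
45.242.203.17 AND mask = 45.242.0.0
112.94.101.153 AND mask = 112.94.0.0
No, different subnets (45.242.0.0 vs 112.94.0.0)


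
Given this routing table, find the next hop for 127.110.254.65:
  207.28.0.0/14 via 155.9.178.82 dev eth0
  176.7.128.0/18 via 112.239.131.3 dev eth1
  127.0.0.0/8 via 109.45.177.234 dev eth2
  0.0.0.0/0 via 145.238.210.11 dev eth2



Longest prefix match for 127.110.254.65:
  /14 207.28.0.0: no
  /18 176.7.128.0: no
  /8 127.0.0.0: MATCH
  /0 0.0.0.0: MATCH
Selected: next-hop 109.45.177.234 via eth2 (matched /8)


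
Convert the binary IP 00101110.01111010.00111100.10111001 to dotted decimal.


00101110 = 46
01111010 = 122
00111100 = 60
10111001 = 185
IP: 46.122.60.185


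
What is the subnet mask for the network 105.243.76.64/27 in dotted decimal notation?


/27 means 27 network bits, 5 host bits
Binary: 11111111111111111111111111100000
Mask: 255.255.255.224


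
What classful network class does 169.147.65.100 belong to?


First octet: 169
Binary: 10101001
10xxxxxx -> Class B (128-191)
Class B, default mask 255.255.0.0 (/16)


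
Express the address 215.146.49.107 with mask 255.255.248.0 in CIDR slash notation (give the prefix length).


Binary: 11111111.11111111.11111000.00000000
Count leading 1s
Prefix: /21


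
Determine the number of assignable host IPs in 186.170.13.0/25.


Host bits = 32 - 25 = 7
Total addresses = 2^7 = 128
Usable = total - 2 (network and broadcast)
Usable hosts: 126


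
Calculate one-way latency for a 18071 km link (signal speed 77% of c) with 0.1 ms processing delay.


Speed = 0.77 * 3e5 km/s = 231000 km/s
Propagation delay = 18071 / 231000 = 0.0782 s = 78.2294 ms
Processing delay = 0.1 ms
Total one-way latency = 78.3294 ms


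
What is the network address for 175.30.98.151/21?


IP:   10101111.00011110.01100010.10010111
Mask: 11111111.11111111.11111000.00000000
AND operation:
Net:  10101111.00011110.01100000.00000000
Network: 175.30.96.0/21


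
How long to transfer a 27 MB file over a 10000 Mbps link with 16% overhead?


Effective throughput = 10000 * (1 - 16/100) = 8400 Mbps
File size in Mb = 27 * 8 = 216 Mb
Time = 216 / 8400
Time = 0.0257 seconds


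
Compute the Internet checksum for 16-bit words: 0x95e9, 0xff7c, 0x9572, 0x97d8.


Sum all words (with carry folding):
+ 0x95e9 = 0x95e9
+ 0xff7c = 0x9566
+ 0x9572 = 0x2ad9
+ 0x97d8 = 0xc2b1
One's complement: ~0xc2b1
Checksum = 0x3d4e


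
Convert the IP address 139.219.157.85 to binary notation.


139 = 10001011
219 = 11011011
157 = 10011101
85 = 01010101
Binary: 10001011.11011011.10011101.01010101


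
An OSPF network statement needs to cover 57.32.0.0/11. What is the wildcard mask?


Subnet mask: 255.224.0.0
Wildcard = 255.255.255.255 - subnet mask
255 - 255 = 0
255 - 224 = 31
255 - 0 = 255
255 - 0 = 255
Wildcard: 0.31.255.255


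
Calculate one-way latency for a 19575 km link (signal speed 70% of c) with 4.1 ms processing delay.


Speed = 0.7 * 3e5 km/s = 210000 km/s
Propagation delay = 19575 / 210000 = 0.0932 s = 93.2143 ms
Processing delay = 4.1 ms
Total one-way latency = 97.3143 ms


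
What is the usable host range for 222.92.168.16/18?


Network: 222.92.128.0
Broadcast: 222.92.191.255
First usable = network + 1
Last usable = broadcast - 1
Range: 222.92.128.1 to 222.92.191.254


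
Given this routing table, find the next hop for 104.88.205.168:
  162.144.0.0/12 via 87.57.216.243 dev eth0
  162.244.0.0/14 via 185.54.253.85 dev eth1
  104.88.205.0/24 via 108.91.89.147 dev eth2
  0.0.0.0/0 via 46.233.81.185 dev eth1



Longest prefix match for 104.88.205.168:
  /12 162.144.0.0: no
  /14 162.244.0.0: no
  /24 104.88.205.0: MATCH
  /0 0.0.0.0: MATCH
Selected: next-hop 108.91.89.147 via eth2 (matched /24)


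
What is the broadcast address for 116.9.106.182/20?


Network: 116.9.96.0/20
Host bits = 12
Set all host bits to 1:
Broadcast: 116.9.111.255


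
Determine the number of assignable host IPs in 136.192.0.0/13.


Host bits = 32 - 13 = 19
Total addresses = 2^19 = 524288
Usable = total - 2 (network and broadcast)
Usable hosts: 524286


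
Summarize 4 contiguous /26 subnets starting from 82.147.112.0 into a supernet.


Original prefix: /26
Number of subnets: 4 = 2^2
New prefix = 26 - 2 = 24
Supernet: 82.147.112.0/24


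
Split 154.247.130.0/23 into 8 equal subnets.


New prefix = 23 + 3 = 26
Each subnet has 64 addresses
  154.247.130.0/26
  154.247.130.64/26
  154.247.130.128/26
  154.247.130.192/26
  154.247.131.0/26
  154.247.131.64/26
  154.247.131.128/26
  154.247.131.192/26
Subnets: 154.247.130.0/26, 154.247.130.64/26, 154.247.130.128/26, 154.247.130.192/26, 154.247.131.0/26, 154.247.131.64/26, 154.247.131.128/26, 154.247.131.192/26


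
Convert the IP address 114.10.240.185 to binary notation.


114 = 01110010
10 = 00001010
240 = 11110000
185 = 10111001
Binary: 01110010.00001010.11110000.10111001


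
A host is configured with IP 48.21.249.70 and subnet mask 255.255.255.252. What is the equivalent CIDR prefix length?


Binary: 11111111.11111111.11111111.11111100
Count leading 1s
Prefix: /30


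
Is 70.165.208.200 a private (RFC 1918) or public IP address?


RFC 1918 private ranges:
  10.0.0.0/8 (10.0.0.0 - 10.255.255.255)
  172.16.0.0/12 (172.16.0.0 - 172.31.255.255)
  192.168.0.0/16 (192.168.0.0 - 192.168.255.255)
Public (not in any RFC 1918 range)


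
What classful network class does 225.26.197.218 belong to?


First octet: 225
Binary: 11100001
1110xxxx -> Class D (224-239)
Class D (multicast), default mask N/A


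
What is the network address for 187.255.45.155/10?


IP:   10111011.11111111.00101101.10011011
Mask: 11111111.11000000.00000000.00000000
AND operation:
Net:  10111011.11000000.00000000.00000000
Network: 187.192.0.0/10


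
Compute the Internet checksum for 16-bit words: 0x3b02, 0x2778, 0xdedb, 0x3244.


Sum all words (with carry folding):
+ 0x3b02 = 0x3b02
+ 0x2778 = 0x627a
+ 0xdedb = 0x4156
+ 0x3244 = 0x739a
One's complement: ~0x739a
Checksum = 0x8c65


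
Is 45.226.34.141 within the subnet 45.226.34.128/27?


Subnet network: 45.226.34.128
Test IP AND mask: 45.226.34.128
Yes, 45.226.34.141 is in 45.226.34.128/27


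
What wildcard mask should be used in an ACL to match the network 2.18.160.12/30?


Subnet mask: 255.255.255.252
Wildcard = 255.255.255.255 - subnet mask
255 - 255 = 0
255 - 255 = 0
255 - 255 = 0
255 - 252 = 3
Wildcard: 0.0.0.3


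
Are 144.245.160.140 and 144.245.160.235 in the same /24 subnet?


Mask: 255.255.255.0
144.245.160.140 AND mask = 144.245.160.0
144.245.160.235 AND mask = 144.245.160.0
Yes, same subnet (144.245.160.0)


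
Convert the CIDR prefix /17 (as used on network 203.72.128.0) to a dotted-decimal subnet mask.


/17 means 17 network bits, 15 host bits
Binary: 11111111111111111000000000000000
Mask: 255.255.128.0


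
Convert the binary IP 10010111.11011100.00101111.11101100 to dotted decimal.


10010111 = 151
11011100 = 220
00101111 = 47
11101100 = 236
IP: 151.220.47.236


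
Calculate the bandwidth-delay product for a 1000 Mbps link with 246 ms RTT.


BDP = bandwidth * RTT
= 1000 Mbps * 246 ms
= 1000 * 1e6 * 246 / 1000 bits
= 246000000 bits
= 30750000 bytes
= 30029.2969 KB
BDP = 246000000 bits (30750000 bytes)


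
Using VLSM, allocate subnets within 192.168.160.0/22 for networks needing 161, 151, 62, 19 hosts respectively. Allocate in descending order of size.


161 hosts -> /24 (254 usable): 192.168.160.0/24
151 hosts -> /24 (254 usable): 192.168.161.0/24
62 hosts -> /26 (62 usable): 192.168.162.0/26
19 hosts -> /27 (30 usable): 192.168.162.64/27
Allocation: 192.168.160.0/24 (161 hosts, 254 usable); 192.168.161.0/24 (151 hosts, 254 usable); 192.168.162.0/26 (62 hosts, 62 usable); 192.168.162.64/27 (19 hosts, 30 usable)


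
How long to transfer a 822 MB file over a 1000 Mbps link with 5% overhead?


Effective throughput = 1000 * (1 - 5/100) = 950 Mbps
File size in Mb = 822 * 8 = 6576 Mb
Time = 6576 / 950
Time = 6.9221 seconds


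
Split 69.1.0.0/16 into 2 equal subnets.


New prefix = 16 + 1 = 17
Each subnet has 32768 addresses
  69.1.0.0/17
  69.1.128.0/17
Subnets: 69.1.0.0/17, 69.1.128.0/17


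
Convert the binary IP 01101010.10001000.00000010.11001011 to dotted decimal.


01101010 = 106
10001000 = 136
00000010 = 2
11001011 = 203
IP: 106.136.2.203


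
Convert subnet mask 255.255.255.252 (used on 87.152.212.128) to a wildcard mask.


Subnet mask: 255.255.255.252
Wildcard = 255.255.255.255 - subnet mask
255 - 255 = 0
255 - 255 = 0
255 - 255 = 0
255 - 252 = 3
Wildcard: 0.0.0.3


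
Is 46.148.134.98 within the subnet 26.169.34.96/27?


Subnet network: 26.169.34.96
Test IP AND mask: 46.148.134.96
No, 46.148.134.98 is not in 26.169.34.96/27


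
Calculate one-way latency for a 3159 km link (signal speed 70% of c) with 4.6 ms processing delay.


Speed = 0.7 * 3e5 km/s = 210000 km/s
Propagation delay = 3159 / 210000 = 0.015 s = 15.0429 ms
Processing delay = 4.6 ms
Total one-way latency = 19.6429 ms


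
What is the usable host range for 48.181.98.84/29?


Network: 48.181.98.80
Broadcast: 48.181.98.87
First usable = network + 1
Last usable = broadcast - 1
Range: 48.181.98.81 to 48.181.98.86


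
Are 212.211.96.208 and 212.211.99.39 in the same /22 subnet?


Mask: 255.255.252.0
212.211.96.208 AND mask = 212.211.96.0
212.211.99.39 AND mask = 212.211.96.0
Yes, same subnet (212.211.96.0)


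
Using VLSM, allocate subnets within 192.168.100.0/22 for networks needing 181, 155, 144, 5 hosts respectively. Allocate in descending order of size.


181 hosts -> /24 (254 usable): 192.168.100.0/24
155 hosts -> /24 (254 usable): 192.168.101.0/24
144 hosts -> /24 (254 usable): 192.168.102.0/24
5 hosts -> /29 (6 usable): 192.168.103.0/29
Allocation: 192.168.100.0/24 (181 hosts, 254 usable); 192.168.101.0/24 (155 hosts, 254 usable); 192.168.102.0/24 (144 hosts, 254 usable); 192.168.103.0/29 (5 hosts, 6 usable)


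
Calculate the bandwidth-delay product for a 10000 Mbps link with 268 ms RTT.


BDP = bandwidth * RTT
= 10000 Mbps * 268 ms
= 10000 * 1e6 * 268 / 1000 bits
= 2680000000 bits
= 335000000 bytes
= 327148.4375 KB
BDP = 2680000000 bits (335000000 bytes)


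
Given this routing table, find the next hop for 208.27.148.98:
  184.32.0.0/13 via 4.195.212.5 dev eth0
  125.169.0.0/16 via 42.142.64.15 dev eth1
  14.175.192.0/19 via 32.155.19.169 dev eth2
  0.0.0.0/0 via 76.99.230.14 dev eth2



Longest prefix match for 208.27.148.98:
  /13 184.32.0.0: no
  /16 125.169.0.0: no
  /19 14.175.192.0: no
  /0 0.0.0.0: MATCH
Selected: next-hop 76.99.230.14 via eth2 (matched /0)


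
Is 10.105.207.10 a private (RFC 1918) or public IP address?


RFC 1918 private ranges:
  10.0.0.0/8 (10.0.0.0 - 10.255.255.255)
  172.16.0.0/12 (172.16.0.0 - 172.31.255.255)
  192.168.0.0/16 (192.168.0.0 - 192.168.255.255)
Private (in 10.0.0.0/8)


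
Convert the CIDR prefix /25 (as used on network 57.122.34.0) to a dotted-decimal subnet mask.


/25 means 25 network bits, 7 host bits
Binary: 11111111111111111111111110000000
Mask: 255.255.255.128


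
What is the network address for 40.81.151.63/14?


IP:   00101000.01010001.10010111.00111111
Mask: 11111111.11111100.00000000.00000000
AND operation:
Net:  00101000.01010000.00000000.00000000
Network: 40.80.0.0/14


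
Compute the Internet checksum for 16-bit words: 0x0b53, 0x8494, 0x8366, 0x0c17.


Sum all words (with carry folding):
+ 0x0b53 = 0x0b53
+ 0x8494 = 0x8fe7
+ 0x8366 = 0x134e
+ 0x0c17 = 0x1f65
One's complement: ~0x1f65
Checksum = 0xe09a


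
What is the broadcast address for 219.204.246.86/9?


Network: 219.128.0.0/9
Host bits = 23
Set all host bits to 1:
Broadcast: 219.255.255.255


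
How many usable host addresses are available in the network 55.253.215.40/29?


Host bits = 32 - 29 = 3
Total addresses = 2^3 = 8
Usable = total - 2 (network and broadcast)
Usable hosts: 6
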